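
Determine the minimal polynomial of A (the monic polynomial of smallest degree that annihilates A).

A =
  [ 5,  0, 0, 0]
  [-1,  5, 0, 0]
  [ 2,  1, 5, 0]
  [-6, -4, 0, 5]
x^3 - 15*x^2 + 75*x - 125

The characteristic polynomial is χ_A(x) = (x - 5)^4, so the eigenvalues are known. The minimal polynomial is
  m_A(x) = Π_λ (x − λ)^{k_λ}
where k_λ is the size of the *largest* Jordan block for λ (equivalently, the smallest k with (A − λI)^k v = 0 for every generalised eigenvector v of λ).

  λ = 5: largest Jordan block has size 3, contributing (x − 5)^3

So m_A(x) = (x - 5)^3 = x^3 - 15*x^2 + 75*x - 125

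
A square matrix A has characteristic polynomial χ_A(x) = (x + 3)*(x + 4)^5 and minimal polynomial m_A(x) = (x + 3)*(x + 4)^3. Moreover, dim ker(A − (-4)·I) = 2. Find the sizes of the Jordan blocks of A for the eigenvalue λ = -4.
Block sizes for λ = -4: [3, 2]

Step 1 — from the characteristic polynomial, algebraic multiplicity of λ = -4 is 5. From dim ker(A − (-4)·I) = 2, there are exactly 2 Jordan blocks for λ = -4.
Step 2 — from the minimal polynomial, the factor (x + 4)^3 tells us the largest block for λ = -4 has size 3.
Step 3 — with total size 5, 2 blocks, and largest block 3, the block sizes (in nonincreasing order) are [3, 2].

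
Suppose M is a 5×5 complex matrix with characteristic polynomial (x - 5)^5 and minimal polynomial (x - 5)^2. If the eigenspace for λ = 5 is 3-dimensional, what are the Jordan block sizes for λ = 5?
Block sizes for λ = 5: [2, 2, 1]

Step 1 — from the characteristic polynomial, algebraic multiplicity of λ = 5 is 5. From dim ker(M − (5)·I) = 3, there are exactly 3 Jordan blocks for λ = 5.
Step 2 — from the minimal polynomial, the factor (x − 5)^2 tells us the largest block for λ = 5 has size 2.
Step 3 — with total size 5, 3 blocks, and largest block 2, the block sizes (in nonincreasing order) are [2, 2, 1].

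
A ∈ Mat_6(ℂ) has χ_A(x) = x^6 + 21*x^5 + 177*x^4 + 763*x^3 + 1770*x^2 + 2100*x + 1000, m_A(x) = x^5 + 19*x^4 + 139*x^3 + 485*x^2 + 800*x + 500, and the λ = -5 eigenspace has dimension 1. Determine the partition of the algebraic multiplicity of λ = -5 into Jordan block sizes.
Block sizes for λ = -5: [3]

Step 1 — from the characteristic polynomial, algebraic multiplicity of λ = -5 is 3. From dim ker(A − (-5)·I) = 1, there are exactly 1 Jordan blocks for λ = -5.
Step 2 — from the minimal polynomial, the factor (x + 5)^3 tells us the largest block for λ = -5 has size 3.
Step 3 — with total size 3, 1 blocks, and largest block 3, the block sizes (in nonincreasing order) are [3].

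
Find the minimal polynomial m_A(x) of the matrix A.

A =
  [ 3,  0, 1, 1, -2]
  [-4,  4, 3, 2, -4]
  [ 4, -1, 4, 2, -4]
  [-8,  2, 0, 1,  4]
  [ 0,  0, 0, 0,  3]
x^3 - 9*x^2 + 27*x - 27

The characteristic polynomial is χ_A(x) = (x - 3)^5, so the eigenvalues are known. The minimal polynomial is
  m_A(x) = Π_λ (x − λ)^{k_λ}
where k_λ is the size of the *largest* Jordan block for λ (equivalently, the smallest k with (A − λI)^k v = 0 for every generalised eigenvector v of λ).

  λ = 3: largest Jordan block has size 3, contributing (x − 3)^3

So m_A(x) = (x - 3)^3 = x^3 - 9*x^2 + 27*x - 27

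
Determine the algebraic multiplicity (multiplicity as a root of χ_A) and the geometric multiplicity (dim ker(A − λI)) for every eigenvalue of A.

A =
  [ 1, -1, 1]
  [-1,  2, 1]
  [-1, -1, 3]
λ = 2: alg = 3, geom = 1

Step 1 — factor the characteristic polynomial to read off the algebraic multiplicities:
  χ_A(x) = (x - 2)^3

Step 2 — compute geometric multiplicities via the rank-nullity identity g(λ) = n − rank(A − λI):
  rank(A − (2)·I) = 2, so dim ker(A − (2)·I) = n − 2 = 1

Summary:
  λ = 2: algebraic multiplicity = 3, geometric multiplicity = 1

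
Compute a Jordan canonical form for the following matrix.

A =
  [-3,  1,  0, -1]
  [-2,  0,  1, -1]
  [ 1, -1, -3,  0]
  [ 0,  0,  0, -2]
J_3(-2) ⊕ J_1(-2)

The characteristic polynomial is
  det(x·I − A) = x^4 + 8*x^3 + 24*x^2 + 32*x + 16 = (x + 2)^4

Eigenvalues and multiplicities (the geometric multiplicity of λ is n − rank(A − λI), which equals the number of Jordan blocks for λ):
  λ = -2: algebraic multiplicity = 4, geometric multiplicity = 2

Determining the block sizes for each eigenvalue:
  λ = -2: with am = 4 and gm = 2, the partition is not yet determined (e.g. several partitions of 4 into 2 parts exist). Let N = A − (-2)·I. Computing rank(N^1) = 2, rank(N^2) = 1, rank(N^3) = 0; the number of blocks of size ≥ j is rank(N^{j−1}) − rank(N^j), giving [2, 1, 1]. So we have 1 block(s) of size 3, 1 block(s) of size 1 → block sizes [3, 1]

Assembling the blocks gives a Jordan form
J =
  [-2,  1,  0,  0]
  [ 0, -2,  1,  0]
  [ 0,  0, -2,  0]
  [ 0,  0,  0, -2]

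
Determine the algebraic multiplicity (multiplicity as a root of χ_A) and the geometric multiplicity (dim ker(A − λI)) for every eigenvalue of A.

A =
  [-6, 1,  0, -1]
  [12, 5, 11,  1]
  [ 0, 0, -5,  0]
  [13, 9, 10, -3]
λ = -5: alg = 3, geom = 1; λ = 6: alg = 1, geom = 1

Step 1 — factor the characteristic polynomial to read off the algebraic multiplicities:
  χ_A(x) = (x - 6)*(x + 5)^3

Step 2 — compute geometric multiplicities via the rank-nullity identity g(λ) = n − rank(A − λI):
  rank(A − (-5)·I) = 3, so dim ker(A − (-5)·I) = n − 3 = 1
  rank(A − (6)·I) = 3, so dim ker(A − (6)·I) = n − 3 = 1

Summary:
  λ = -5: algebraic multiplicity = 3, geometric multiplicity = 1
  λ = 6: algebraic multiplicity = 1, geometric multiplicity = 1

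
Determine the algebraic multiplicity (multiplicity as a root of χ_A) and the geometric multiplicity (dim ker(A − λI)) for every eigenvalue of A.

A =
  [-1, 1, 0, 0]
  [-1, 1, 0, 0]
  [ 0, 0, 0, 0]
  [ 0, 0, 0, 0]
λ = 0: alg = 4, geom = 3

Step 1 — factor the characteristic polynomial to read off the algebraic multiplicities:
  χ_A(x) = x^4

Step 2 — compute geometric multiplicities via the rank-nullity identity g(λ) = n − rank(A − λI):
  rank(A − (0)·I) = 1, so dim ker(A − (0)·I) = n − 1 = 3

Summary:
  λ = 0: algebraic multiplicity = 4, geometric multiplicity = 3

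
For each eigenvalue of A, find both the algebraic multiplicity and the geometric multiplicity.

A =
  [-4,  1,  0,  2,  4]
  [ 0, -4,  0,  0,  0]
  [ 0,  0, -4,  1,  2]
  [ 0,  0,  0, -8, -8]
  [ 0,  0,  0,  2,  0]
λ = -4: alg = 5, geom = 3

Step 1 — factor the characteristic polynomial to read off the algebraic multiplicities:
  χ_A(x) = (x + 4)^5

Step 2 — compute geometric multiplicities via the rank-nullity identity g(λ) = n − rank(A − λI):
  rank(A − (-4)·I) = 2, so dim ker(A − (-4)·I) = n − 2 = 3

Summary:
  λ = -4: algebraic multiplicity = 5, geometric multiplicity = 3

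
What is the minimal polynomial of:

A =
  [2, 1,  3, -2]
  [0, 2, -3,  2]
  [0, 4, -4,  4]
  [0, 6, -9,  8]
x^3 - 6*x^2 + 12*x - 8

The characteristic polynomial is χ_A(x) = (x - 2)^4, so the eigenvalues are known. The minimal polynomial is
  m_A(x) = Π_λ (x − λ)^{k_λ}
where k_λ is the size of the *largest* Jordan block for λ (equivalently, the smallest k with (A − λI)^k v = 0 for every generalised eigenvector v of λ).

  λ = 2: largest Jordan block has size 3, contributing (x − 2)^3

So m_A(x) = (x - 2)^3 = x^3 - 6*x^2 + 12*x - 8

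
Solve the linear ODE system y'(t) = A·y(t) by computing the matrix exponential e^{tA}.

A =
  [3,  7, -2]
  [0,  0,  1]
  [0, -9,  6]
e^{tA} =
  [exp(3*t), -3*t^2*exp(3*t)/2 + 7*t*exp(3*t), t^2*exp(3*t)/2 - 2*t*exp(3*t)]
  [0, -3*t*exp(3*t) + exp(3*t), t*exp(3*t)]
  [0, -9*t*exp(3*t), 3*t*exp(3*t) + exp(3*t)]

Strategy: write A = P · J · P⁻¹ where J is a Jordan canonical form, so e^{tA} = P · e^{tJ} · P⁻¹, and e^{tJ} can be computed block-by-block.

A has Jordan form
J =
  [3, 1, 0]
  [0, 3, 1]
  [0, 0, 3]
(up to reordering of blocks).

Per-block formulas:
  For a 3×3 Jordan block J_3(3): exp(t · J_3(3)) = e^(3t)·(I + t·N + (t^2/2)·N^2), where N is the 3×3 nilpotent shift.

After assembling e^{tJ} and conjugating by P, we get:

e^{tA} =
  [exp(3*t), -3*t^2*exp(3*t)/2 + 7*t*exp(3*t), t^2*exp(3*t)/2 - 2*t*exp(3*t)]
  [0, -3*t*exp(3*t) + exp(3*t), t*exp(3*t)]
  [0, -9*t*exp(3*t), 3*t*exp(3*t) + exp(3*t)]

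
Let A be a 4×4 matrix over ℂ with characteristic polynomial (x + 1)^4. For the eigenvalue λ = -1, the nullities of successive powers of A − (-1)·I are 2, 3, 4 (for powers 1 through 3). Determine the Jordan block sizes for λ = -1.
Block sizes for λ = -1: [3, 1]

From the dimensions of kernels of powers, the number of Jordan blocks of size at least j is d_j − d_{j−1} where d_j = dim ker(N^j) (with d_0 = 0). Computing the differences gives [2, 1, 1].
The number of blocks of size exactly k is (#blocks of size ≥ k) − (#blocks of size ≥ k + 1), so the partition is: 1 block(s) of size 1, 1 block(s) of size 3.
In nonincreasing order the block sizes are [3, 1].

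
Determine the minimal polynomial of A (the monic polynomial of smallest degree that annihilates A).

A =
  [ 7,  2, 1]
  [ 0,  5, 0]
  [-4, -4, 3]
x^2 - 10*x + 25

The characteristic polynomial is χ_A(x) = (x - 5)^3, so the eigenvalues are known. The minimal polynomial is
  m_A(x) = Π_λ (x − λ)^{k_λ}
where k_λ is the size of the *largest* Jordan block for λ (equivalently, the smallest k with (A − λI)^k v = 0 for every generalised eigenvector v of λ).

  λ = 5: largest Jordan block has size 2, contributing (x − 5)^2

So m_A(x) = (x - 5)^2 = x^2 - 10*x + 25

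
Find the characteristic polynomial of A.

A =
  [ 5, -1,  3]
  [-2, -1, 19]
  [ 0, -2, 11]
x^3 - 15*x^2 + 75*x - 125

Expanding det(x·I − A) (e.g. by cofactor expansion or by noting that A is similar to its Jordan form J, which has the same characteristic polynomial as A) gives
  χ_A(x) = x^3 - 15*x^2 + 75*x - 125
which factors as (x - 5)^3. The eigenvalues (with algebraic multiplicities) are λ = 5 with multiplicity 3.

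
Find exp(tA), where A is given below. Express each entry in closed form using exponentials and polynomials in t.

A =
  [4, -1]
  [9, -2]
e^{tA} =
  [3*t*exp(t) + exp(t), -t*exp(t)]
  [9*t*exp(t), -3*t*exp(t) + exp(t)]

Strategy: write A = P · J · P⁻¹ where J is a Jordan canonical form, so e^{tA} = P · e^{tJ} · P⁻¹, and e^{tJ} can be computed block-by-block.

A has Jordan form
J =
  [1, 1]
  [0, 1]
(up to reordering of blocks).

Per-block formulas:
  For a 2×2 Jordan block J_2(1): exp(t · J_2(1)) = e^(1t)·(I + t·N), where N is the 2×2 nilpotent shift.

After assembling e^{tJ} and conjugating by P, we get:

e^{tA} =
  [3*t*exp(t) + exp(t), -t*exp(t)]
  [9*t*exp(t), -3*t*exp(t) + exp(t)]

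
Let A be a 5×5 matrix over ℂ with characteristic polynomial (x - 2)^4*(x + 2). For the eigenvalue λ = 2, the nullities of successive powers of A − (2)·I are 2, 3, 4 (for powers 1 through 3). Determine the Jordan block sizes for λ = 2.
Block sizes for λ = 2: [3, 1]

From the dimensions of kernels of powers, the number of Jordan blocks of size at least j is d_j − d_{j−1} where d_j = dim ker(N^j) (with d_0 = 0). Computing the differences gives [2, 1, 1].
The number of blocks of size exactly k is (#blocks of size ≥ k) − (#blocks of size ≥ k + 1), so the partition is: 1 block(s) of size 1, 1 block(s) of size 3.
In nonincreasing order the block sizes are [3, 1].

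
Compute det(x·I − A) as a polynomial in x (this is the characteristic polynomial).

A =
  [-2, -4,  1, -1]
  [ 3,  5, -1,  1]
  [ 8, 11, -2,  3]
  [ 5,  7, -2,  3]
x^4 - 4*x^3 + 6*x^2 - 4*x + 1

Expanding det(x·I − A) (e.g. by cofactor expansion or by noting that A is similar to its Jordan form J, which has the same characteristic polynomial as A) gives
  χ_A(x) = x^4 - 4*x^3 + 6*x^2 - 4*x + 1
which factors as (x - 1)^4. The eigenvalues (with algebraic multiplicities) are λ = 1 with multiplicity 4.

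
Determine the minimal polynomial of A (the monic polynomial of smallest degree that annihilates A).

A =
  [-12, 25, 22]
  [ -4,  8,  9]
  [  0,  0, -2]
x^3 + 6*x^2 + 12*x + 8

The characteristic polynomial is χ_A(x) = (x + 2)^3, so the eigenvalues are known. The minimal polynomial is
  m_A(x) = Π_λ (x − λ)^{k_λ}
where k_λ is the size of the *largest* Jordan block for λ (equivalently, the smallest k with (A − λI)^k v = 0 for every generalised eigenvector v of λ).

  λ = -2: largest Jordan block has size 3, contributing (x + 2)^3

So m_A(x) = (x + 2)^3 = x^3 + 6*x^2 + 12*x + 8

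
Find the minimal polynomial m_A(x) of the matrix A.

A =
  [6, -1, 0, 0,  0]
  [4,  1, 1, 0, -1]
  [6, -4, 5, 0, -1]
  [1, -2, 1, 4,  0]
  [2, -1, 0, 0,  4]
x^3 - 12*x^2 + 48*x - 64

The characteristic polynomial is χ_A(x) = (x - 4)^5, so the eigenvalues are known. The minimal polynomial is
  m_A(x) = Π_λ (x − λ)^{k_λ}
where k_λ is the size of the *largest* Jordan block for λ (equivalently, the smallest k with (A − λI)^k v = 0 for every generalised eigenvector v of λ).

  λ = 4: largest Jordan block has size 3, contributing (x − 4)^3

So m_A(x) = (x - 4)^3 = x^3 - 12*x^2 + 48*x - 64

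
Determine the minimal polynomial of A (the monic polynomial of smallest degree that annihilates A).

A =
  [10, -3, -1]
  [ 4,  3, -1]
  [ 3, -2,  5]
x^3 - 18*x^2 + 108*x - 216

The characteristic polynomial is χ_A(x) = (x - 6)^3, so the eigenvalues are known. The minimal polynomial is
  m_A(x) = Π_λ (x − λ)^{k_λ}
where k_λ is the size of the *largest* Jordan block for λ (equivalently, the smallest k with (A − λI)^k v = 0 for every generalised eigenvector v of λ).

  λ = 6: largest Jordan block has size 3, contributing (x − 6)^3

So m_A(x) = (x - 6)^3 = x^3 - 18*x^2 + 108*x - 216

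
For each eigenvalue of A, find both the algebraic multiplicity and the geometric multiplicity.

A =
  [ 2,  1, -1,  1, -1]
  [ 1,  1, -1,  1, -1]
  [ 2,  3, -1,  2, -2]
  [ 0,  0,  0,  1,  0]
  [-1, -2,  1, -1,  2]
λ = 1: alg = 5, geom = 3

Step 1 — factor the characteristic polynomial to read off the algebraic multiplicities:
  χ_A(x) = (x - 1)^5

Step 2 — compute geometric multiplicities via the rank-nullity identity g(λ) = n − rank(A − λI):
  rank(A − (1)·I) = 2, so dim ker(A − (1)·I) = n − 2 = 3

Summary:
  λ = 1: algebraic multiplicity = 5, geometric multiplicity = 3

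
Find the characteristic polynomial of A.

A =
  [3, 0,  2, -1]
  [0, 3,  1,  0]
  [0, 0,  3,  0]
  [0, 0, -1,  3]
x^4 - 12*x^3 + 54*x^2 - 108*x + 81

Expanding det(x·I − A) (e.g. by cofactor expansion or by noting that A is similar to its Jordan form J, which has the same characteristic polynomial as A) gives
  χ_A(x) = x^4 - 12*x^3 + 54*x^2 - 108*x + 81
which factors as (x - 3)^4. The eigenvalues (with algebraic multiplicities) are λ = 3 with multiplicity 4.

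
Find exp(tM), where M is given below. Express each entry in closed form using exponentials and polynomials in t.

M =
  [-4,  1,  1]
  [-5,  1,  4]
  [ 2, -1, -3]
e^{tM} =
  [t^2*exp(-2*t)/2 - 2*t*exp(-2*t) + exp(-2*t), t*exp(-2*t), t^2*exp(-2*t)/2 + t*exp(-2*t)]
  [3*t^2*exp(-2*t)/2 - 5*t*exp(-2*t), 3*t*exp(-2*t) + exp(-2*t), 3*t^2*exp(-2*t)/2 + 4*t*exp(-2*t)]
  [-t^2*exp(-2*t)/2 + 2*t*exp(-2*t), -t*exp(-2*t), -t^2*exp(-2*t)/2 - t*exp(-2*t) + exp(-2*t)]

Strategy: write M = P · J · P⁻¹ where J is a Jordan canonical form, so e^{tM} = P · e^{tJ} · P⁻¹, and e^{tJ} can be computed block-by-block.

M has Jordan form
J =
  [-2,  1,  0]
  [ 0, -2,  1]
  [ 0,  0, -2]
(up to reordering of blocks).

Per-block formulas:
  For a 3×3 Jordan block J_3(-2): exp(t · J_3(-2)) = e^(-2t)·(I + t·N + (t^2/2)·N^2), where N is the 3×3 nilpotent shift.

After assembling e^{tJ} and conjugating by P, we get:

e^{tM} =
  [t^2*exp(-2*t)/2 - 2*t*exp(-2*t) + exp(-2*t), t*exp(-2*t), t^2*exp(-2*t)/2 + t*exp(-2*t)]
  [3*t^2*exp(-2*t)/2 - 5*t*exp(-2*t), 3*t*exp(-2*t) + exp(-2*t), 3*t^2*exp(-2*t)/2 + 4*t*exp(-2*t)]
  [-t^2*exp(-2*t)/2 + 2*t*exp(-2*t), -t*exp(-2*t), -t^2*exp(-2*t)/2 - t*exp(-2*t) + exp(-2*t)]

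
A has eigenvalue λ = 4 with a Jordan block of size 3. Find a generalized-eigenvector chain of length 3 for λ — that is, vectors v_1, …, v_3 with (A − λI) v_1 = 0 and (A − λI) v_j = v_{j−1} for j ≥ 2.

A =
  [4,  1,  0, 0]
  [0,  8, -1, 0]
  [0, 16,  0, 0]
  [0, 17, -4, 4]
A Jordan chain for λ = 4 of length 3:
v_1 = (4, 0, 0, 4)ᵀ
v_2 = (1, 4, 16, 17)ᵀ
v_3 = (0, 1, 0, 0)ᵀ

Let N = A − (4)·I. We want v_3 with N^3 v_3 = 0 but N^2 v_3 ≠ 0; then v_{j-1} := N · v_j for j = 3, …, 2.

Pick v_3 = (0, 1, 0, 0)ᵀ.
Then v_2 = N · v_3 = (1, 4, 16, 17)ᵀ.
Then v_1 = N · v_2 = (4, 0, 0, 4)ᵀ.

Sanity check: (A − (4)·I) v_1 = (0, 0, 0, 0)ᵀ = 0. ✓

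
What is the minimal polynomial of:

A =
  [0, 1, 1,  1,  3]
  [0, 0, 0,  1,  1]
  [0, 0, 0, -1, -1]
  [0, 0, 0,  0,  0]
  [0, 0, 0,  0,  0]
x^2

The characteristic polynomial is χ_A(x) = x^5, so the eigenvalues are known. The minimal polynomial is
  m_A(x) = Π_λ (x − λ)^{k_λ}
where k_λ is the size of the *largest* Jordan block for λ (equivalently, the smallest k with (A − λI)^k v = 0 for every generalised eigenvector v of λ).

  λ = 0: largest Jordan block has size 2, contributing (x − 0)^2

So m_A(x) = x^2 = x^2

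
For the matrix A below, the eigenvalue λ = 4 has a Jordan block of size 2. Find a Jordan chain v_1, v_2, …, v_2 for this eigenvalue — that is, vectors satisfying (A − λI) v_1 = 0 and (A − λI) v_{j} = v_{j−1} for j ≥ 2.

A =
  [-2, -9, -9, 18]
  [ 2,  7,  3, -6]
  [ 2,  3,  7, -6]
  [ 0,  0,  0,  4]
A Jordan chain for λ = 4 of length 2:
v_1 = (-6, 2, 2, 0)ᵀ
v_2 = (1, 0, 0, 0)ᵀ

Let N = A − (4)·I. We want v_2 with N^2 v_2 = 0 but N^1 v_2 ≠ 0; then v_{j-1} := N · v_j for j = 2, …, 2.

Pick v_2 = (1, 0, 0, 0)ᵀ.
Then v_1 = N · v_2 = (-6, 2, 2, 0)ᵀ.

Sanity check: (A − (4)·I) v_1 = (0, 0, 0, 0)ᵀ = 0. ✓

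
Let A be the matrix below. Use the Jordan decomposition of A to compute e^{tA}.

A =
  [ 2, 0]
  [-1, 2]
e^{tA} =
  [exp(2*t), 0]
  [-t*exp(2*t), exp(2*t)]

Strategy: write A = P · J · P⁻¹ where J is a Jordan canonical form, so e^{tA} = P · e^{tJ} · P⁻¹, and e^{tJ} can be computed block-by-block.

A has Jordan form
J =
  [2, 1]
  [0, 2]
(up to reordering of blocks).

Per-block formulas:
  For a 2×2 Jordan block J_2(2): exp(t · J_2(2)) = e^(2t)·(I + t·N), where N is the 2×2 nilpotent shift.

After assembling e^{tJ} and conjugating by P, we get:

e^{tA} =
  [exp(2*t), 0]
  [-t*exp(2*t), exp(2*t)]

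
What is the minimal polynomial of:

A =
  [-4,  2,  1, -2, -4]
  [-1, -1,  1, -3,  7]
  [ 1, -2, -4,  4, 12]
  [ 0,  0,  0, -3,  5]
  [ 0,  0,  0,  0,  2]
x^3 + 4*x^2 - 3*x - 18

The characteristic polynomial is χ_A(x) = (x - 2)*(x + 3)^4, so the eigenvalues are known. The minimal polynomial is
  m_A(x) = Π_λ (x − λ)^{k_λ}
where k_λ is the size of the *largest* Jordan block for λ (equivalently, the smallest k with (A − λI)^k v = 0 for every generalised eigenvector v of λ).

  λ = -3: largest Jordan block has size 2, contributing (x + 3)^2
  λ = 2: largest Jordan block has size 1, contributing (x − 2)

So m_A(x) = (x - 2)*(x + 3)^2 = x^3 + 4*x^2 - 3*x - 18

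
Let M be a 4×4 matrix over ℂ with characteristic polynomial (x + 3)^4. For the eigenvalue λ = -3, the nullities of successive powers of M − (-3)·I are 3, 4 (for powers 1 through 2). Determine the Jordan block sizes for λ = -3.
Block sizes for λ = -3: [2, 1, 1]

From the dimensions of kernels of powers, the number of Jordan blocks of size at least j is d_j − d_{j−1} where d_j = dim ker(N^j) (with d_0 = 0). Computing the differences gives [3, 1].
The number of blocks of size exactly k is (#blocks of size ≥ k) − (#blocks of size ≥ k + 1), so the partition is: 2 block(s) of size 1, 1 block(s) of size 2.
In nonincreasing order the block sizes are [2, 1, 1].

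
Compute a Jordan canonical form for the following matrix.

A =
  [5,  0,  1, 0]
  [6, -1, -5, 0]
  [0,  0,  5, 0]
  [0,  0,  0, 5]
J_1(-1) ⊕ J_2(5) ⊕ J_1(5)

The characteristic polynomial is
  det(x·I − A) = x^4 - 14*x^3 + 60*x^2 - 50*x - 125 = (x - 5)^3*(x + 1)

Eigenvalues and multiplicities (the geometric multiplicity of λ is n − rank(A − λI), which equals the number of Jordan blocks for λ):
  λ = -1: algebraic multiplicity = 1, geometric multiplicity = 1
  λ = 5: algebraic multiplicity = 3, geometric multiplicity = 2

Determining the block sizes for each eigenvalue:
  λ = -1: one block (gm = 1), so the single block has size am = 1 → block sizes [1]
  λ = 5: 2 blocks summing to 3 forces exactly one block of size 2 and the rest size 1 → block sizes [2, 1]

Assembling the blocks gives a Jordan form
J =
  [-1, 0, 0, 0]
  [ 0, 5, 1, 0]
  [ 0, 0, 5, 0]
  [ 0, 0, 0, 5]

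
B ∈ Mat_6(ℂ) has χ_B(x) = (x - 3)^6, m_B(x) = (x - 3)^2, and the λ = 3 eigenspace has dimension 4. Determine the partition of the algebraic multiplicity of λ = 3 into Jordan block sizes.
Block sizes for λ = 3: [2, 2, 1, 1]

Step 1 — from the characteristic polynomial, algebraic multiplicity of λ = 3 is 6. From dim ker(B − (3)·I) = 4, there are exactly 4 Jordan blocks for λ = 3.
Step 2 — from the minimal polynomial, the factor (x − 3)^2 tells us the largest block for λ = 3 has size 2.
Step 3 — with total size 6, 4 blocks, and largest block 2, the block sizes (in nonincreasing order) are [2, 2, 1, 1].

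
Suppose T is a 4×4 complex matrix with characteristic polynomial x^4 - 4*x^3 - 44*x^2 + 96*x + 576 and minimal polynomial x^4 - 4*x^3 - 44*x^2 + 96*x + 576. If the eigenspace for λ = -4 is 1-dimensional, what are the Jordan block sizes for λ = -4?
Block sizes for λ = -4: [2]

Step 1 — from the characteristic polynomial, algebraic multiplicity of λ = -4 is 2. From dim ker(T − (-4)·I) = 1, there are exactly 1 Jordan blocks for λ = -4.
Step 2 — from the minimal polynomial, the factor (x + 4)^2 tells us the largest block for λ = -4 has size 2.
Step 3 — with total size 2, 1 blocks, and largest block 2, the block sizes (in nonincreasing order) are [2].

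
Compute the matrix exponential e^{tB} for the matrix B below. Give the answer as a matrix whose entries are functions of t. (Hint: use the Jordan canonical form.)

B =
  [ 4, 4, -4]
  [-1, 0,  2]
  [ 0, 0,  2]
e^{tB} =
  [2*t*exp(2*t) + exp(2*t), 4*t*exp(2*t), -4*t*exp(2*t)]
  [-t*exp(2*t), -2*t*exp(2*t) + exp(2*t), 2*t*exp(2*t)]
  [0, 0, exp(2*t)]

Strategy: write B = P · J · P⁻¹ where J is a Jordan canonical form, so e^{tB} = P · e^{tJ} · P⁻¹, and e^{tJ} can be computed block-by-block.

B has Jordan form
J =
  [2, 1, 0]
  [0, 2, 0]
  [0, 0, 2]
(up to reordering of blocks).

Per-block formulas:
  For a 2×2 Jordan block J_2(2): exp(t · J_2(2)) = e^(2t)·(I + t·N), where N is the 2×2 nilpotent shift.
  For a 1×1 block at λ = 2: exp(t · [2]) = [e^(2t)].

After assembling e^{tJ} and conjugating by P, we get:

e^{tB} =
  [2*t*exp(2*t) + exp(2*t), 4*t*exp(2*t), -4*t*exp(2*t)]
  [-t*exp(2*t), -2*t*exp(2*t) + exp(2*t), 2*t*exp(2*t)]
  [0, 0, exp(2*t)]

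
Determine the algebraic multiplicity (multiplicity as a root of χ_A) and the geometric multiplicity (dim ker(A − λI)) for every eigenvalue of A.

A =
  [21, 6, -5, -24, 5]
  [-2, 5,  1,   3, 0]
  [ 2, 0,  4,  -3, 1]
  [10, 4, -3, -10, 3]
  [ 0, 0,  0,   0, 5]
λ = 5: alg = 5, geom = 2

Step 1 — factor the characteristic polynomial to read off the algebraic multiplicities:
  χ_A(x) = (x - 5)^5

Step 2 — compute geometric multiplicities via the rank-nullity identity g(λ) = n − rank(A − λI):
  rank(A − (5)·I) = 3, so dim ker(A − (5)·I) = n − 3 = 2

Summary:
  λ = 5: algebraic multiplicity = 5, geometric multiplicity = 2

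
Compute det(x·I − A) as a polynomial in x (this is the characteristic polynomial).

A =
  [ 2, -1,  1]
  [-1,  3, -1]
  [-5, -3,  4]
x^3 - 9*x^2 + 27*x - 27

Expanding det(x·I − A) (e.g. by cofactor expansion or by noting that A is similar to its Jordan form J, which has the same characteristic polynomial as A) gives
  χ_A(x) = x^3 - 9*x^2 + 27*x - 27
which factors as (x - 3)^3. The eigenvalues (with algebraic multiplicities) are λ = 3 with multiplicity 3.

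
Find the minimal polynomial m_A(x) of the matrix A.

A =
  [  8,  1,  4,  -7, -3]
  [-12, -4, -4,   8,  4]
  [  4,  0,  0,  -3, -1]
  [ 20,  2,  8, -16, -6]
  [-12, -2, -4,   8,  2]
x^2 + 4*x + 4

The characteristic polynomial is χ_A(x) = (x + 2)^5, so the eigenvalues are known. The minimal polynomial is
  m_A(x) = Π_λ (x − λ)^{k_λ}
where k_λ is the size of the *largest* Jordan block for λ (equivalently, the smallest k with (A − λI)^k v = 0 for every generalised eigenvector v of λ).

  λ = -2: largest Jordan block has size 2, contributing (x + 2)^2

So m_A(x) = (x + 2)^2 = x^2 + 4*x + 4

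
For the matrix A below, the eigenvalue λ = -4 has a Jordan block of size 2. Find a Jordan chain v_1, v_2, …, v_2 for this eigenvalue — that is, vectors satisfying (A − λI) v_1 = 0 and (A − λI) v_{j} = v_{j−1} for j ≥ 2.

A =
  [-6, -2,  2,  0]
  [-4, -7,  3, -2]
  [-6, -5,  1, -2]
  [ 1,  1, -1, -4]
A Jordan chain for λ = -4 of length 2:
v_1 = (-2, -4, -6, 1)ᵀ
v_2 = (1, 0, 0, 0)ᵀ

Let N = A − (-4)·I. We want v_2 with N^2 v_2 = 0 but N^1 v_2 ≠ 0; then v_{j-1} := N · v_j for j = 2, …, 2.

Pick v_2 = (1, 0, 0, 0)ᵀ.
Then v_1 = N · v_2 = (-2, -4, -6, 1)ᵀ.

Sanity check: (A − (-4)·I) v_1 = (0, 0, 0, 0)ᵀ = 0. ✓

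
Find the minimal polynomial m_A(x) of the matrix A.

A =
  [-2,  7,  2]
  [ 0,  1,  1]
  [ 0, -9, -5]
x^3 + 6*x^2 + 12*x + 8

The characteristic polynomial is χ_A(x) = (x + 2)^3, so the eigenvalues are known. The minimal polynomial is
  m_A(x) = Π_λ (x − λ)^{k_λ}
where k_λ is the size of the *largest* Jordan block for λ (equivalently, the smallest k with (A − λI)^k v = 0 for every generalised eigenvector v of λ).

  λ = -2: largest Jordan block has size 3, contributing (x + 2)^3

So m_A(x) = (x + 2)^3 = x^3 + 6*x^2 + 12*x + 8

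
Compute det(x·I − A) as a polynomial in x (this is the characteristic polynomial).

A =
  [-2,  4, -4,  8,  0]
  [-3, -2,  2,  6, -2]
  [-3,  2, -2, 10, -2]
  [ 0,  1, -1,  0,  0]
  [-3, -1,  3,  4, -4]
x^5 + 10*x^4 + 40*x^3 + 80*x^2 + 80*x + 32

Expanding det(x·I − A) (e.g. by cofactor expansion or by noting that A is similar to its Jordan form J, which has the same characteristic polynomial as A) gives
  χ_A(x) = x^5 + 10*x^4 + 40*x^3 + 80*x^2 + 80*x + 32
which factors as (x + 2)^5. The eigenvalues (with algebraic multiplicities) are λ = -2 with multiplicity 5.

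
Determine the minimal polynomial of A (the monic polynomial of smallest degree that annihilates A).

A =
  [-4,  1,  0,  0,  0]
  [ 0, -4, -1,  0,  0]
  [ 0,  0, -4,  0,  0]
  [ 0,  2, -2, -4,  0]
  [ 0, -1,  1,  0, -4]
x^3 + 12*x^2 + 48*x + 64

The characteristic polynomial is χ_A(x) = (x + 4)^5, so the eigenvalues are known. The minimal polynomial is
  m_A(x) = Π_λ (x − λ)^{k_λ}
where k_λ is the size of the *largest* Jordan block for λ (equivalently, the smallest k with (A − λI)^k v = 0 for every generalised eigenvector v of λ).

  λ = -4: largest Jordan block has size 3, contributing (x + 4)^3

So m_A(x) = (x + 4)^3 = x^3 + 12*x^2 + 48*x + 64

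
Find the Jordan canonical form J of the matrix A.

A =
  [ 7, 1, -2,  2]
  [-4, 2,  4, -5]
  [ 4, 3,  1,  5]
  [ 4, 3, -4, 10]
J_3(5) ⊕ J_1(5)

The characteristic polynomial is
  det(x·I − A) = x^4 - 20*x^3 + 150*x^2 - 500*x + 625 = (x - 5)^4

Eigenvalues and multiplicities (the geometric multiplicity of λ is n − rank(A − λI), which equals the number of Jordan blocks for λ):
  λ = 5: algebraic multiplicity = 4, geometric multiplicity = 2

Determining the block sizes for each eigenvalue:
  λ = 5: with am = 4 and gm = 2, the partition is not yet determined (e.g. several partitions of 4 into 2 parts exist). Let N = A − (5)·I. Computing rank(N^1) = 2, rank(N^2) = 1, rank(N^3) = 0; the number of blocks of size ≥ j is rank(N^{j−1}) − rank(N^j), giving [2, 1, 1]. So we have 1 block(s) of size 3, 1 block(s) of size 1 → block sizes [3, 1]

Assembling the blocks gives a Jordan form
J =
  [5, 1, 0, 0]
  [0, 5, 1, 0]
  [0, 0, 5, 0]
  [0, 0, 0, 5]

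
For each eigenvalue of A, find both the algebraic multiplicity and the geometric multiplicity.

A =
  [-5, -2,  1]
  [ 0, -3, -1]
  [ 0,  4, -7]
λ = -5: alg = 3, geom = 2

Step 1 — factor the characteristic polynomial to read off the algebraic multiplicities:
  χ_A(x) = (x + 5)^3

Step 2 — compute geometric multiplicities via the rank-nullity identity g(λ) = n − rank(A − λI):
  rank(A − (-5)·I) = 1, so dim ker(A − (-5)·I) = n − 1 = 2

Summary:
  λ = -5: algebraic multiplicity = 3, geometric multiplicity = 2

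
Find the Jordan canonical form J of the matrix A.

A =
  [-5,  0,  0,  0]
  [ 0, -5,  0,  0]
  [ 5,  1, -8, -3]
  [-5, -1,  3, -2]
J_2(-5) ⊕ J_1(-5) ⊕ J_1(-5)

The characteristic polynomial is
  det(x·I − A) = x^4 + 20*x^3 + 150*x^2 + 500*x + 625 = (x + 5)^4

Eigenvalues and multiplicities (the geometric multiplicity of λ is n − rank(A − λI), which equals the number of Jordan blocks for λ):
  λ = -5: algebraic multiplicity = 4, geometric multiplicity = 3

Determining the block sizes for each eigenvalue:
  λ = -5: 3 blocks summing to 4 forces exactly one block of size 2 and the rest size 1 → block sizes [2, 1, 1]

Assembling the blocks gives a Jordan form
J =
  [-5,  1,  0,  0]
  [ 0, -5,  0,  0]
  [ 0,  0, -5,  0]
  [ 0,  0,  0, -5]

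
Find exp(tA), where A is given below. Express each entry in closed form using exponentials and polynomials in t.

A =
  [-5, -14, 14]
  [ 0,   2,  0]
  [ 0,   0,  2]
e^{tA} =
  [exp(-5*t), -2*exp(2*t) + 2*exp(-5*t), 2*exp(2*t) - 2*exp(-5*t)]
  [0, exp(2*t), 0]
  [0, 0, exp(2*t)]

Strategy: write A = P · J · P⁻¹ where J is a Jordan canonical form, so e^{tA} = P · e^{tJ} · P⁻¹, and e^{tJ} can be computed block-by-block.

A has Jordan form
J =
  [-5, 0, 0]
  [ 0, 2, 0]
  [ 0, 0, 2]
(up to reordering of blocks).

Per-block formulas:
  For a 1×1 block at λ = 2: exp(t · [2]) = [e^(2t)].
  For a 1×1 block at λ = -5: exp(t · [-5]) = [e^(-5t)].

After assembling e^{tJ} and conjugating by P, we get:

e^{tA} =
  [exp(-5*t), -2*exp(2*t) + 2*exp(-5*t), 2*exp(2*t) - 2*exp(-5*t)]
  [0, exp(2*t), 0]
  [0, 0, exp(2*t)]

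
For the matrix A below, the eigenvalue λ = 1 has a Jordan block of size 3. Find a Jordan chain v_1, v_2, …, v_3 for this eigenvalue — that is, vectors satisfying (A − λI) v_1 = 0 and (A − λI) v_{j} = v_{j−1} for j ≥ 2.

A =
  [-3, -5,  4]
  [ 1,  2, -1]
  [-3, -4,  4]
A Jordan chain for λ = 1 of length 3:
v_1 = (-1, 0, -1)ᵀ
v_2 = (-4, 1, -3)ᵀ
v_3 = (1, 0, 0)ᵀ

Let N = A − (1)·I. We want v_3 with N^3 v_3 = 0 but N^2 v_3 ≠ 0; then v_{j-1} := N · v_j for j = 3, …, 2.

Pick v_3 = (1, 0, 0)ᵀ.
Then v_2 = N · v_3 = (-4, 1, -3)ᵀ.
Then v_1 = N · v_2 = (-1, 0, -1)ᵀ.

Sanity check: (A − (1)·I) v_1 = (0, 0, 0)ᵀ = 0. ✓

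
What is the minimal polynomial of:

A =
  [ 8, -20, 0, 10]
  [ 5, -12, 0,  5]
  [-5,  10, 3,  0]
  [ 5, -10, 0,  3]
x^2 - x - 6

The characteristic polynomial is χ_A(x) = (x - 3)^2*(x + 2)^2, so the eigenvalues are known. The minimal polynomial is
  m_A(x) = Π_λ (x − λ)^{k_λ}
where k_λ is the size of the *largest* Jordan block for λ (equivalently, the smallest k with (A − λI)^k v = 0 for every generalised eigenvector v of λ).

  λ = -2: largest Jordan block has size 1, contributing (x + 2)
  λ = 3: largest Jordan block has size 1, contributing (x − 3)

So m_A(x) = (x - 3)*(x + 2) = x^2 - x - 6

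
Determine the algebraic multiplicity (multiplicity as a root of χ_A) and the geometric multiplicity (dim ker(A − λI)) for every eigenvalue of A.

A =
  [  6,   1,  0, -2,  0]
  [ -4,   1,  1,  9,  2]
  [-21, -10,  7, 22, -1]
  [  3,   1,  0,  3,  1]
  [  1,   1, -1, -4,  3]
λ = 4: alg = 5, geom = 2

Step 1 — factor the characteristic polynomial to read off the algebraic multiplicities:
  χ_A(x) = (x - 4)^5

Step 2 — compute geometric multiplicities via the rank-nullity identity g(λ) = n − rank(A − λI):
  rank(A − (4)·I) = 3, so dim ker(A − (4)·I) = n − 3 = 2

Summary:
  λ = 4: algebraic multiplicity = 5, geometric multiplicity = 2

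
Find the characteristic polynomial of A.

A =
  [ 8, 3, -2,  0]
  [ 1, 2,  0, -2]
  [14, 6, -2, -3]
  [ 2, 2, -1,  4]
x^4 - 12*x^3 + 54*x^2 - 108*x + 81

Expanding det(x·I − A) (e.g. by cofactor expansion or by noting that A is similar to its Jordan form J, which has the same characteristic polynomial as A) gives
  χ_A(x) = x^4 - 12*x^3 + 54*x^2 - 108*x + 81
which factors as (x - 3)^4. The eigenvalues (with algebraic multiplicities) are λ = 3 with multiplicity 4.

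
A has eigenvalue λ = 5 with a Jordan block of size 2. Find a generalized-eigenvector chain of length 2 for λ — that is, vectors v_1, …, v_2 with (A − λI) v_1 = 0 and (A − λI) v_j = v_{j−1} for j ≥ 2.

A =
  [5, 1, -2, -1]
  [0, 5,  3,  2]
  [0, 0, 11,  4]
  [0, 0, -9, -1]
A Jordan chain for λ = 5 of length 2:
v_1 = (1, 0, 0, 0)ᵀ
v_2 = (0, 1, 0, 0)ᵀ

Let N = A − (5)·I. We want v_2 with N^2 v_2 = 0 but N^1 v_2 ≠ 0; then v_{j-1} := N · v_j for j = 2, …, 2.

Pick v_2 = (0, 1, 0, 0)ᵀ.
Then v_1 = N · v_2 = (1, 0, 0, 0)ᵀ.

Sanity check: (A − (5)·I) v_1 = (0, 0, 0, 0)ᵀ = 0. ✓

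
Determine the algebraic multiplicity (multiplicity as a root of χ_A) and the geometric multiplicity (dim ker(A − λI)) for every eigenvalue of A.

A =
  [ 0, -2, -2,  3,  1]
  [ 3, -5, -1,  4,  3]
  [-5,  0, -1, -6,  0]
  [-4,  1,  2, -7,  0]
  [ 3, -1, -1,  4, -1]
λ = -4: alg = 2, geom = 1; λ = -2: alg = 3, geom = 1

Step 1 — factor the characteristic polynomial to read off the algebraic multiplicities:
  χ_A(x) = (x + 2)^3*(x + 4)^2

Step 2 — compute geometric multiplicities via the rank-nullity identity g(λ) = n − rank(A − λI):
  rank(A − (-4)·I) = 4, so dim ker(A − (-4)·I) = n − 4 = 1
  rank(A − (-2)·I) = 4, so dim ker(A − (-2)·I) = n − 4 = 1

Summary:
  λ = -4: algebraic multiplicity = 2, geometric multiplicity = 1
  λ = -2: algebraic multiplicity = 3, geometric multiplicity = 1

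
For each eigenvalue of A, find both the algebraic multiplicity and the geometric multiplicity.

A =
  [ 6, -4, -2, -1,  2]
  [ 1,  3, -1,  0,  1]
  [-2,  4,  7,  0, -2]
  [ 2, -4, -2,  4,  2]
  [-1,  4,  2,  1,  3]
λ = 4: alg = 2, geom = 1; λ = 5: alg = 3, geom = 2

Step 1 — factor the characteristic polynomial to read off the algebraic multiplicities:
  χ_A(x) = (x - 5)^3*(x - 4)^2

Step 2 — compute geometric multiplicities via the rank-nullity identity g(λ) = n − rank(A − λI):
  rank(A − (4)·I) = 4, so dim ker(A − (4)·I) = n − 4 = 1
  rank(A − (5)·I) = 3, so dim ker(A − (5)·I) = n − 3 = 2

Summary:
  λ = 4: algebraic multiplicity = 2, geometric multiplicity = 1
  λ = 5: algebraic multiplicity = 3, geometric multiplicity = 2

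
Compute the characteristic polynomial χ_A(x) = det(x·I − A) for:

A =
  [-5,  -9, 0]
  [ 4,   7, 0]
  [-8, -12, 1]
x^3 - 3*x^2 + 3*x - 1

Expanding det(x·I − A) (e.g. by cofactor expansion or by noting that A is similar to its Jordan form J, which has the same characteristic polynomial as A) gives
  χ_A(x) = x^3 - 3*x^2 + 3*x - 1
which factors as (x - 1)^3. The eigenvalues (with algebraic multiplicities) are λ = 1 with multiplicity 3.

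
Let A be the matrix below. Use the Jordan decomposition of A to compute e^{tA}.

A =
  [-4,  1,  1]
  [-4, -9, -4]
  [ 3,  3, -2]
e^{tA} =
  [t*exp(-5*t) + exp(-5*t), t*exp(-5*t), t*exp(-5*t)]
  [-4*t*exp(-5*t), -4*t*exp(-5*t) + exp(-5*t), -4*t*exp(-5*t)]
  [3*t*exp(-5*t), 3*t*exp(-5*t), 3*t*exp(-5*t) + exp(-5*t)]

Strategy: write A = P · J · P⁻¹ where J is a Jordan canonical form, so e^{tA} = P · e^{tJ} · P⁻¹, and e^{tJ} can be computed block-by-block.

A has Jordan form
J =
  [-5,  1,  0]
  [ 0, -5,  0]
  [ 0,  0, -5]
(up to reordering of blocks).

Per-block formulas:
  For a 1×1 block at λ = -5: exp(t · [-5]) = [e^(-5t)].
  For a 2×2 Jordan block J_2(-5): exp(t · J_2(-5)) = e^(-5t)·(I + t·N), where N is the 2×2 nilpotent shift.

After assembling e^{tJ} and conjugating by P, we get:

e^{tA} =
  [t*exp(-5*t) + exp(-5*t), t*exp(-5*t), t*exp(-5*t)]
  [-4*t*exp(-5*t), -4*t*exp(-5*t) + exp(-5*t), -4*t*exp(-5*t)]
  [3*t*exp(-5*t), 3*t*exp(-5*t), 3*t*exp(-5*t) + exp(-5*t)]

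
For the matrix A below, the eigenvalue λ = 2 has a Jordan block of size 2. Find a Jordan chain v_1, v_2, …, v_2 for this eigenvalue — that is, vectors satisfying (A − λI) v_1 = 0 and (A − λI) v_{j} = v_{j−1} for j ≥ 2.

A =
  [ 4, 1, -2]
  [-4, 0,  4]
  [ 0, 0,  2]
A Jordan chain for λ = 2 of length 2:
v_1 = (2, -4, 0)ᵀ
v_2 = (1, 0, 0)ᵀ

Let N = A − (2)·I. We want v_2 with N^2 v_2 = 0 but N^1 v_2 ≠ 0; then v_{j-1} := N · v_j for j = 2, …, 2.

Pick v_2 = (1, 0, 0)ᵀ.
Then v_1 = N · v_2 = (2, -4, 0)ᵀ.

Sanity check: (A − (2)·I) v_1 = (0, 0, 0)ᵀ = 0. ✓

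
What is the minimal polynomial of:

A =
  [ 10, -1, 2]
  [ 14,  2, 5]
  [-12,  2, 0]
x^3 - 12*x^2 + 48*x - 64

The characteristic polynomial is χ_A(x) = (x - 4)^3, so the eigenvalues are known. The minimal polynomial is
  m_A(x) = Π_λ (x − λ)^{k_λ}
where k_λ is the size of the *largest* Jordan block for λ (equivalently, the smallest k with (A − λI)^k v = 0 for every generalised eigenvector v of λ).

  λ = 4: largest Jordan block has size 3, contributing (x − 4)^3

So m_A(x) = (x - 4)^3 = x^3 - 12*x^2 + 48*x - 64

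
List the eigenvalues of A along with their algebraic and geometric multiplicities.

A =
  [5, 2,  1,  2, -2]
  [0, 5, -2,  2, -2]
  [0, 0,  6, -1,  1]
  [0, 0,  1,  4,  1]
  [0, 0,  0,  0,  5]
λ = 5: alg = 5, geom = 3

Step 1 — factor the characteristic polynomial to read off the algebraic multiplicities:
  χ_A(x) = (x - 5)^5

Step 2 — compute geometric multiplicities via the rank-nullity identity g(λ) = n − rank(A − λI):
  rank(A − (5)·I) = 2, so dim ker(A − (5)·I) = n − 2 = 3

Summary:
  λ = 5: algebraic multiplicity = 5, geometric multiplicity = 3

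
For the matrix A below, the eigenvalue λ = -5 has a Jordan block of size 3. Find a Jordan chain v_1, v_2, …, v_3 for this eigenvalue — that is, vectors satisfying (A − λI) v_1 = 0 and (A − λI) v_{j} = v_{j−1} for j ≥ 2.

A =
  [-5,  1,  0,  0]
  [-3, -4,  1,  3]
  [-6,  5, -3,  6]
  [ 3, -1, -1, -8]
A Jordan chain for λ = -5 of length 3:
v_1 = (-3, 0, -9, 0)ᵀ
v_2 = (0, -3, -6, 3)ᵀ
v_3 = (1, 0, 0, 0)ᵀ

Let N = A − (-5)·I. We want v_3 with N^3 v_3 = 0 but N^2 v_3 ≠ 0; then v_{j-1} := N · v_j for j = 3, …, 2.

Pick v_3 = (1, 0, 0, 0)ᵀ.
Then v_2 = N · v_3 = (0, -3, -6, 3)ᵀ.
Then v_1 = N · v_2 = (-3, 0, -9, 0)ᵀ.

Sanity check: (A − (-5)·I) v_1 = (0, 0, 0, 0)ᵀ = 0. ✓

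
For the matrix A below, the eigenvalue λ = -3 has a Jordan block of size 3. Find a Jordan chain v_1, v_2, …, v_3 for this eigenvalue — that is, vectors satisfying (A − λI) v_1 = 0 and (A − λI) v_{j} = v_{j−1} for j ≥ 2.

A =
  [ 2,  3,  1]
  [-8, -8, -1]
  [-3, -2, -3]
A Jordan chain for λ = -3 of length 3:
v_1 = (-2, 3, 1)ᵀ
v_2 = (5, -8, -3)ᵀ
v_3 = (1, 0, 0)ᵀ

Let N = A − (-3)·I. We want v_3 with N^3 v_3 = 0 but N^2 v_3 ≠ 0; then v_{j-1} := N · v_j for j = 3, …, 2.

Pick v_3 = (1, 0, 0)ᵀ.
Then v_2 = N · v_3 = (5, -8, -3)ᵀ.
Then v_1 = N · v_2 = (-2, 3, 1)ᵀ.

Sanity check: (A − (-3)·I) v_1 = (0, 0, 0)ᵀ = 0. ✓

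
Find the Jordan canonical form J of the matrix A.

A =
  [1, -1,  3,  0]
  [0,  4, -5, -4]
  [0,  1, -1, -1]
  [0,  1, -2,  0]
J_3(1) ⊕ J_1(1)

The characteristic polynomial is
  det(x·I − A) = x^4 - 4*x^3 + 6*x^2 - 4*x + 1 = (x - 1)^4

Eigenvalues and multiplicities (the geometric multiplicity of λ is n − rank(A − λI), which equals the number of Jordan blocks for λ):
  λ = 1: algebraic multiplicity = 4, geometric multiplicity = 2

Determining the block sizes for each eigenvalue:
  λ = 1: with am = 4 and gm = 2, the partition is not yet determined (e.g. several partitions of 4 into 2 parts exist). Let N = A − (1)·I. Computing rank(N^1) = 2, rank(N^2) = 1, rank(N^3) = 0; the number of blocks of size ≥ j is rank(N^{j−1}) − rank(N^j), giving [2, 1, 1]. So we have 1 block(s) of size 3, 1 block(s) of size 1 → block sizes [3, 1]

Assembling the blocks gives a Jordan form
J =
  [1, 1, 0, 0]
  [0, 1, 1, 0]
  [0, 0, 1, 0]
  [0, 0, 0, 1]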